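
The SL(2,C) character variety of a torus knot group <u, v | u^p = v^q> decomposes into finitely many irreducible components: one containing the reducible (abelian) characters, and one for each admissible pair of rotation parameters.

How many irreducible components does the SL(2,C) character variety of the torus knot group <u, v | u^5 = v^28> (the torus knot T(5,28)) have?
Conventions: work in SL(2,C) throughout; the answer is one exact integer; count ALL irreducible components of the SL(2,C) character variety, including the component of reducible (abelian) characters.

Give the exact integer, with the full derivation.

Gamma = < u, v | u^5 = v^28 > (torus knot T(5,28)); the central element u^5 = v^28 acts as +I or -I in any irreducible SL(2,C) representation.
On an irreducible component, tr(u) is locked at 2*cos(pi*alpha/5) for some alpha in 1..4, and tr(v) at 2*cos(pi*beta/28) for some beta in 1..27.
u^5 = (-1)^alpha I and v^28 = (-1)^beta I must agree, so alpha and beta have equal parity.
Enumerate parity-matched pairs: 2*14 odd-odd plus 2*13 even-even gives 54.
That is 54 components of irreducible characters, and with the reducible (abelian) component the total is 55.

55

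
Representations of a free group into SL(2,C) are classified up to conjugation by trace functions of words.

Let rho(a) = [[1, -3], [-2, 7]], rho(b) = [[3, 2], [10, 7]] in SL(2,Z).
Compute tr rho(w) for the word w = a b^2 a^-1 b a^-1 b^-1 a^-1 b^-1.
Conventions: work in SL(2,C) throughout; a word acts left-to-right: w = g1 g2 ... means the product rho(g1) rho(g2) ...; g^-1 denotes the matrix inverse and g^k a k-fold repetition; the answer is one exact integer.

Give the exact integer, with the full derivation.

rho(a) = [[1, -3], [-2, 7]]
... * rho(b) = [[3, 2], [10, 7]]  ->  [[-27, -19], [64, 45]]
... * rho(b) = [[3, 2], [10, 7]]  ->  [[-271, -187], [642, 443]]
... * rho(a^-1) = [[7, 3], [2, 1]]  ->  [[-2271, -1000], [5380, 2369]]
... * rho(b) = [[3, 2], [10, 7]]  ->  [[-16813, -11542], [39830, 27343]]
... * rho(a^-1) = [[7, 3], [2, 1]]  ->  [[-140775, -61981], [333496, 146833]]
... * rho(b^-1) = [[7, -2], [-10, 3]]  ->  [[-365615, 95607], [866142, -226493]]
... * rho(a^-1) = [[7, 3], [2, 1]]  ->  [[-2368091, -1001238], [5610008, 2371933]]
... * rho(b^-1) = [[7, -2], [-10, 3]]  ->  [[-6564257, 1732468], [15550726, -4104217]]
tr = -6564257 + -4104217 = -10668474

-10668474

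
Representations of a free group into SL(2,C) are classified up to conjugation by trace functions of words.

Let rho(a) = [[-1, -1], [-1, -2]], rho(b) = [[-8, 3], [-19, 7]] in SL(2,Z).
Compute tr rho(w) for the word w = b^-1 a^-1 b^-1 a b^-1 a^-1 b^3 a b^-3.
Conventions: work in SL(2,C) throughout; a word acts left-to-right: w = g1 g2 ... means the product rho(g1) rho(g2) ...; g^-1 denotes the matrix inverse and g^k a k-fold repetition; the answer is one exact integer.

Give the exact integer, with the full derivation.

rho(b^-1) = [[7, -3], [19, -8]]
... * rho(a^-1) = [[-2, 1], [1, -1]]  ->  [[-17, 10], [-46, 27]]
... * rho(b^-1) = [[7, -3], [19, -8]]  ->  [[71, -29], [191, -78]]
... * rho(a) = [[-1, -1], [-1, -2]]  ->  [[-42, -13], [-113, -35]]
... * rho(b^-1) = [[7, -3], [19, -8]]  ->  [[-541, 230], [-1456, 619]]
... * rho(a^-1) = [[-2, 1], [1, -1]]  ->  [[1312, -771], [3531, -2075]]
... * rho(b) = [[-8, 3], [-19, 7]]  ->  [[4153, -1461], [11177, -3932]]
... * rho(b) = [[-8, 3], [-19, 7]]  ->  [[-5465, 2232], [-14708, 6007]]
... * rho(b) = [[-8, 3], [-19, 7]]  ->  [[1312, -771], [3531, -2075]]
... * rho(a) = [[-1, -1], [-1, -2]]  ->  [[-541, 230], [-1456, 619]]
... * rho(b^-1) = [[7, -3], [19, -8]]  ->  [[583, -217], [1569, -584]]
... * rho(b^-1) = [[7, -3], [19, -8]]  ->  [[-42, -13], [-113, -35]]
... * rho(b^-1) = [[7, -3], [19, -8]]  ->  [[-541, 230], [-1456, 619]]
tr = -541 + 619 = 78

78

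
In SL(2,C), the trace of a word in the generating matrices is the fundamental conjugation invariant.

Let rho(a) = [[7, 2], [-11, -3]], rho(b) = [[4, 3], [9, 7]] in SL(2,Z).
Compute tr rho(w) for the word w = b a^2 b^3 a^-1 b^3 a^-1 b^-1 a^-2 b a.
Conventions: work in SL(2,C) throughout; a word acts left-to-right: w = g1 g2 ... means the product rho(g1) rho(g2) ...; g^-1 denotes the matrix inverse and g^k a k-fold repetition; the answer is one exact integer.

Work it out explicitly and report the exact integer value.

rho(b) = [[4, 3], [9, 7]]
... * rho(a) = [[7, 2], [-11, -3]]  ->  [[-5, -1], [-14, -3]]
... * rho(a) = [[7, 2], [-11, -3]]  ->  [[-24, -7], [-65, -19]]
... * rho(b) = [[4, 3], [9, 7]]  ->  [[-159, -121], [-431, -328]]
... * rho(b) = [[4, 3], [9, 7]]  ->  [[-1725, -1324], [-4676, -3589]]
... * rho(b) = [[4, 3], [9, 7]]  ->  [[-18816, -14443], [-51005, -39151]]
... * rho(a^-1) = [[-3, -2], [11, 7]]  ->  [[-102425, -63469], [-277646, -172047]]
... * rho(b) = [[4, 3], [9, 7]]  ->  [[-980921, -751558], [-2659007, -2037267]]
... * rho(b) = [[4, 3], [9, 7]]  ->  [[-10687706, -8203669], [-28971431, -22237890]]
... * rho(b) = [[4, 3], [9, 7]]  ->  [[-116583845, -89488801], [-316026734, -242579523]]
... * rho(a^-1) = [[-3, -2], [11, 7]]  ->  [[-634625276, -393253917], [-1720294551, -1066003193]]
... * rho(b^-1) = [[7, -3], [-9, 4]]  ->  [[-903091679, 330860160], [-2448033120, 896870881]]
... * rho(a^-1) = [[-3, -2], [11, 7]]  ->  [[6348736797, 4122204478], [17209679051, 11174162407]]
... * rho(a^-1) = [[-3, -2], [11, 7]]  ->  [[26298038867, 16157957752], [71286749324, 43799778747]]
... * rho(b) = [[4, 3], [9, 7]]  ->  [[250613775236, 191999820865], [679345006019, 520458699201]]
... * rho(a) = [[7, 2], [-11, -3]]  ->  [[-357701602863, -74771912123], [-969630649078, -202686085565]]
tr = -357701602863 + -202686085565 = -560387688428

-560387688428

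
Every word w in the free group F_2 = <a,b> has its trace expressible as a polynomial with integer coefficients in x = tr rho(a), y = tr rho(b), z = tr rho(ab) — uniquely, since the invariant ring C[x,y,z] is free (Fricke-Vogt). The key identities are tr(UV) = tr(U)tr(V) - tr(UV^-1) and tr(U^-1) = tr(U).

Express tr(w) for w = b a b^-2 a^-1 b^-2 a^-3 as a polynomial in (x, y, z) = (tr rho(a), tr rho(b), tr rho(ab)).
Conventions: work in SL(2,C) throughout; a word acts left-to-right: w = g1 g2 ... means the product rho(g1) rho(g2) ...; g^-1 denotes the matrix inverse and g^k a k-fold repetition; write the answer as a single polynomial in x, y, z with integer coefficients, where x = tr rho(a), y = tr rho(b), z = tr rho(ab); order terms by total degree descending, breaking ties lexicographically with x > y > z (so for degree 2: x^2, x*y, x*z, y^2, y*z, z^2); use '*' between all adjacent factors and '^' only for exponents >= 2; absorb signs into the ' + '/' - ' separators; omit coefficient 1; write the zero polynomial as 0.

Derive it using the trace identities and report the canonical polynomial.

reduce: trace(b a^-1) = trace(b)*trace(a) - trace(b a) = x*y - z
reduce: trace(a^-2 b) = trace(b a^-1)*trace(a) - trace(b) = x^2*y - x*z - y
reduce: trace(b a b) = trace(b)*trace(a b) - trace(a) = y*z - x
trace(b a b a) = trace(a b)*trace(a b) - trace(1)   [split at repeated a] = z^2 - 2
trace(b a b a^-1) = trace(b a b)*trace(a) - trace(b a b a) = x*y*z - x^2 - z^2 + 2
trace(b a b a^-2) = trace(b a b a^-1)*trace(a) - trace(b a b) = x^2*y*z - x^3 - x*z^2 - y*z + 3*x
trace(a^-3 b a b) = trace(b a b a^-2)*trace(a) - trace(b a b a^-1) = x^3*y*z - x^4 - x^2*z^2 - 2*x*y*z + 4*x^2 + z^2 - 2
so trace(a^-3 b a b^-1) = trace(a^-3 b a)*trace(b) - trace(a^-3 b a b) = -x^3*y*z + x^4 + x^2*y^2 + x^2*z^2 + x*y*z - 4*x^2 - y^2 - z^2 + 2
reduce: trace(a^-2 b a b^-1) = trace(a^-2 b a)*trace(b) - trace(a^-2 b a b) = -x^2*y*z + x^3 + x*y^2 + x*z^2 - 3*x
trace(b^-1 a^-4 b a) = trace(a^-3 b a b^-1)*trace(a) - trace(a^-3 b a b^-1 a) = -x^4*y*z + x^5 + x^3*y^2 + x^3*z^2 + 2*x^2*y*z - 5*x^3 - 2*x*y^2 - 2*x*z^2 + 5*x
trace(a^-3 b) = trace(a^-1 b a^-1)*trace(a) - trace(a^-1 b) = x^3*y - x^2*z - 2*x*y + z
trace(a^-3 b a b^-2 a^-1) = trace(b^-1 a^-4 b a)*trace(b) - trace(b^-1 a^-4 b a b) = -x^4*y^2*z + x^5*y + x^3*y^3 + x^3*y*z^2 + 2*x^2*y^2*z - 6*x^3*y - 2*x*y^3 - 2*x*y*z^2 + x^2*z + 7*x*y - z
trace(a^2 b) = trace(a)*trace(b a) - trace(b) = x*z - y
trace(a^2) = trace(a)*trace(a) - trace(1) = x^2 - 2
so trace(a b^2 a) = trace(b)*trace(a^2 b) - trace(a^2) = x*y*z - x^2 - y^2 + 2
so trace(a b^2 a b) = trace(b)*trace(a b a b) - trace(a b a) = y*z^2 - x*z - y
so trace(b^2 a b^-1 a) = trace(a b^2 a)*trace(b) - trace(a b^2 a b) = x*y^2*z - x^2*y - y^3 - y*z^2 + x*z + 3*y
reduce: trace(b a b^-1 a^-1 b) = trace(b^2 a b^-1)*trace(a) - trace(b^2 a b^-1 a) = -x*y^2*z + x^2*y + y^3 + y*z^2 - 3*y
reduce: trace(b a b a b a) = trace(a b a b)*trace(a b) - trace(b a)   [split at repeated a] = z^3 - 3*z
trace(a^-1 b a b a b) = trace(b a b a b)*trace(a) - trace(b a b a b a) = x*y*z^2 - x^2*z - z^3 - x*y + 3*z
trace(b a b^-1 a^-1 b a) = trace(a^-1 b a b a)*trace(b) - trace(a^-1 b a b a b) = -x*y*z^2 + x^2*z + y^2*z + z^3 - 3*z
trace(b a b^-1 a^-1 b a^-1) = trace(b a b^-1 a^-1 b)*trace(a) - trace(b a b^-1 a^-1 b a) = -x^2*y^2*z + x^3*y + x*y^3 + 2*x*y*z^2 - x^2*z - y^2*z - z^3 - 3*x*y + 3*z
trace(a^-2 b a b^-1 a^-1 b) = trace(b a b^-1 a^-1 b a^-1)*trace(a) - trace(b a b^-1 a^-1 b) = -x^3*y^2*z + x^4*y + x^2*y^3 + 2*x^2*y*z^2 - x^3*z - x*z^3 - 4*x^2*y - y^3 - y*z^2 + 3*x*z + 3*y
so trace(b^-1 a^-1 b a^-3 b a) = trace(a^-2 b a b^-1 a^-1 b)*trace(a) - trace(a^-2 b a b^-1 a^-1 b a) = -x^4*y^2*z + x^5*y + x^3*y^3 + 2*x^3*y*z^2 - x^4*z + x^2*y^2*z - x^2*z^3 - 5*x^3*y - 2*x*y^3 - 3*x*y*z^2 + 4*x^2*z + y^2*z + z^3 + 6*x*y - 3*z
trace(b^2) = trace(b)*trace(b) - trace(1) = y^2 - 2
so trace(b^2 a^-1) = trace(b^2)*trace(a) - trace(b^2 a) = x*y^2 - y*z - x
reduce: trace(a^-1 b^2 a^-1) = trace(b^2 a^-1)*trace(a) - trace(b^2) = x^2*y^2 - x*y*z - x^2 - y^2 + 2
trace(b a^-3 b) = trace(a^-1 b^2 a^-1)*trace(a) - trace(a^-1 b^2) = x^3*y^2 - x^2*y*z - x^3 - 2*x*y^2 + y*z + 3*x
so trace(a^-3 b a b^-2 a^-1 b) = trace(b^-1 a^-1 b a^-3 b a)*trace(b) - trace(b^-1 a^-1 b a^-3 b a b) = -x^4*y^3*z + x^5*y^2 + x^3*y^4 + 2*x^3*y^2*z^2 - x^4*y*z + x^2*y^3*z - x^2*y*z^3 - 6*x^3*y^2 - 2*x*y^4 - 3*x*y^2*z^2 + 5*x^2*y*z + y^3*z + y*z^3 + x^3 + 8*x*y^2 - 4*y*z - 3*x
so trace(a^-3 b a b^-2 a^-1 b^-1) = trace(a^-3 b a b^-2 a^-1)*trace(b) - trace(a^-3 b a b^-2 a^-1 b) = -x^3*y^2*z^2 + x^4*y*z + x^2*y^3*z + x^2*y*z^3 + x*y^2*z^2 - 4*x^2*y*z - y^3*z - y*z^3 - x^3 - x*y^2 + 3*y*z + 3*x
trace(b a b^-2 a^-1 b^-2 a^-3) = trace(a^-3 b a b^-2 a^-1 b^-1)*trace(b) - trace(a^-3 b a b^-2 a^-1) = -x^3*y^3*z^2 + 2*x^4*y^2*z + x^2*y^4*z + x^2*y^2*z^3 - x^5*y - x^3*y^3 - x^3*y*z^2 + x*y^3*z^2 - 6*x^2*y^2*z - y^4*z - y^2*z^3 + 5*x^3*y + x*y^3 + 2*x*y*z^2 - x^2*z + 3*y^2*z - 4*x*y + z

-x^3*y^3*z^2 + 2*x^4*y^2*z + x^2*y^4*z + x^2*y^2*z^3 - x^5*y - x^3*y^3 - x^3*y*z^2 + x*y^3*z^2 - 6*x^2*y^2*z - y^4*z - y^2*z^3 + 5*x^3*y + x*y^3 + 2*x*y*z^2 - x^2*z + 3*y^2*z - 4*x*y + z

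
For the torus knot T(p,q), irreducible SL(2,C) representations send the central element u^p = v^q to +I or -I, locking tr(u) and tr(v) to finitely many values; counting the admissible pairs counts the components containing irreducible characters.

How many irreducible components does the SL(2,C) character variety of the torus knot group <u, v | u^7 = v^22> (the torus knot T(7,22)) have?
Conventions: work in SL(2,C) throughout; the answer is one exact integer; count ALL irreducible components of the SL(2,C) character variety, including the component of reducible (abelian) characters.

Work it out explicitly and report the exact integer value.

64

Gamma = < u, v | u^7 = v^22 > (torus knot T(7,22)); the central element u^7 = v^22 acts as +I or -I in any irreducible SL(2,C) representation.
So on each irreducible component the traces are pinned: tr(u) = 2*cos(pi*alpha/7) with 1 <= alpha <= 6, tr(v) = 2*cos(pi*beta/22) with 1 <= beta <= 21.
The two central values (-1)^alpha I and (-1)^beta I must be the same matrix, so alpha and beta share a parity.
Counting: 3 odd alphas x 11 odd betas + 3 even alphas x 10 even betas = 33 + 30 = 63.
components with irreducible characters: 63; plus the single component of reducible (abelian) characters: total 64.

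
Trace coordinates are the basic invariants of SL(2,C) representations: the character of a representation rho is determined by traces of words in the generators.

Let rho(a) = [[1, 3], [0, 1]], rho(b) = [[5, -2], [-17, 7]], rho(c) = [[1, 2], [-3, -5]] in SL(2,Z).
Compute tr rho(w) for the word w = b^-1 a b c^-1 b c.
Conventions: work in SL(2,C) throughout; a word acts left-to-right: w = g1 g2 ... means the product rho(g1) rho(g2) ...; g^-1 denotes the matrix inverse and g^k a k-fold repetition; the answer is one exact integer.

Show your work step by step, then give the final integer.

-44379

rho(b^-1) = [[7, 2], [17, 5]]
... * rho(a) = [[1, 3], [0, 1]]  ->  [[7, 23], [17, 56]]
... * rho(b) = [[5, -2], [-17, 7]]  ->  [[-356, 147], [-867, 358]]
... * rho(c^-1) = [[-5, -2], [3, 1]]  ->  [[2221, 859], [5409, 2092]]
... * rho(b) = [[5, -2], [-17, 7]]  ->  [[-3498, 1571], [-8519, 3826]]
... * rho(c) = [[1, 2], [-3, -5]]  ->  [[-8211, -14851], [-19997, -36168]]
tr = -8211 + -36168 = -44379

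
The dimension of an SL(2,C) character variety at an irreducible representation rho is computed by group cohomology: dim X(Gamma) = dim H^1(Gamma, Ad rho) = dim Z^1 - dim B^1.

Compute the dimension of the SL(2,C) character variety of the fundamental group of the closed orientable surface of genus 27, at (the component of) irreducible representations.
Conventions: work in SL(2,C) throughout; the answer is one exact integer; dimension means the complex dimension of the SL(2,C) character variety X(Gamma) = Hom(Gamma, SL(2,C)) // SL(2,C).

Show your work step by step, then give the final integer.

156

The genus-27 surface group: 2g = 54 generators, one relator prod [a_i, b_i].
Unconstrained cocycle data is one sl_2 vector per generator (162 dimensions), cut by the relator condition d_2(z) = 0.
d_2 is surjective at irreducible rho (its cokernel H^2 is dual to H^0 = 0), so dim Z^1 = 162 - 3 = 159.
Coboundaries contribute dim B^1 = 3 (injective at irreducible rho).
dim X = dim H^1 = 159 - 3 = 156.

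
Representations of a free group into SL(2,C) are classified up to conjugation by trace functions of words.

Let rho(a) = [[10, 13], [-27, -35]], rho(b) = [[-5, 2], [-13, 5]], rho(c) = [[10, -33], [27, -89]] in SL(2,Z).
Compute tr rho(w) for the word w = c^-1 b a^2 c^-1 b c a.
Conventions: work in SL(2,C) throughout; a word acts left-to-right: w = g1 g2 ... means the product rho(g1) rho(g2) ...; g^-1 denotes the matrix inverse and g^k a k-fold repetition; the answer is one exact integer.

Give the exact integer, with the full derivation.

471661266

rho(c^-1) = [[-89, 33], [-27, 10]]
... * rho(b) = [[-5, 2], [-13, 5]]  ->  [[16, -13], [5, -4]]
... * rho(a) = [[10, 13], [-27, -35]]  ->  [[511, 663], [158, 205]]
... * rho(a) = [[10, 13], [-27, -35]]  ->  [[-12791, -16562], [-3955, -5121]]
... * rho(c^-1) = [[-89, 33], [-27, 10]]  ->  [[1585573, -587723], [490262, -181725]]
... * rho(b) = [[-5, 2], [-13, 5]]  ->  [[-287466, 232531], [-88885, 71899]]
... * rho(c) = [[10, -33], [27, -89]]  ->  [[3403677, -11208881], [1052423, -3465806]]
... * rho(a) = [[10, 13], [-27, -35]]  ->  [[336676557, 436558636], [104100992, 134984709]]
tr = 336676557 + 134984709 = 471661266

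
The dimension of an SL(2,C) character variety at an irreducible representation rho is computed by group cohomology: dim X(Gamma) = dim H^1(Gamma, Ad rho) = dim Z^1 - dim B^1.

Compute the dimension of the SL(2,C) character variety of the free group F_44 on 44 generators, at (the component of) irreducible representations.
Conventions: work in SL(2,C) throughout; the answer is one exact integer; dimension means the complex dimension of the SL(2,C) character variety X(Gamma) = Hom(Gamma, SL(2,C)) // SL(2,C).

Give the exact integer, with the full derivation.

129

Here Gamma is free of rank 44 — no relator constrains a cocycle.
Z^1(Gamma, Ad rho) = (sl_2)^44: a cocycle is a free choice of one sl_2 vector per generator, so dim Z^1 = 3*44 = 132.
At an irreducible rho the centralizer of the image in sl_2 is 0, so the coboundary map sl_2 -> Z^1 is injective: dim B^1 = 3.
Therefore dim X = 132 - 3 = 129.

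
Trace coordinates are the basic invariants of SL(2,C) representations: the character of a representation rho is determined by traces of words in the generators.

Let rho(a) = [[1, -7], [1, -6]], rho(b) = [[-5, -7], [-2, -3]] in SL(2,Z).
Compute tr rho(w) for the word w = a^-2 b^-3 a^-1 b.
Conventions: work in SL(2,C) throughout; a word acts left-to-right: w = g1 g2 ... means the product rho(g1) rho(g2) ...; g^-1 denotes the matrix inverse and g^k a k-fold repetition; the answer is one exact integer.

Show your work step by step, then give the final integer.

rho(a^-1) = [[-6, 7], [-1, 1]]
... * rho(a^-1) = [[-6, 7], [-1, 1]]  ->  [[29, -35], [5, -6]]
... * rho(b^-1) = [[-3, 7], [2, -5]]  ->  [[-157, 378], [-27, 65]]
... * rho(b^-1) = [[-3, 7], [2, -5]]  ->  [[1227, -2989], [211, -514]]
... * rho(b^-1) = [[-3, 7], [2, -5]]  ->  [[-9659, 23534], [-1661, 4047]]
... * rho(a^-1) = [[-6, 7], [-1, 1]]  ->  [[34420, -44079], [5919, -7580]]
... * rho(b) = [[-5, -7], [-2, -3]]  ->  [[-83942, -108703], [-14435, -18693]]
tr = -83942 + -18693 = -102635

-102635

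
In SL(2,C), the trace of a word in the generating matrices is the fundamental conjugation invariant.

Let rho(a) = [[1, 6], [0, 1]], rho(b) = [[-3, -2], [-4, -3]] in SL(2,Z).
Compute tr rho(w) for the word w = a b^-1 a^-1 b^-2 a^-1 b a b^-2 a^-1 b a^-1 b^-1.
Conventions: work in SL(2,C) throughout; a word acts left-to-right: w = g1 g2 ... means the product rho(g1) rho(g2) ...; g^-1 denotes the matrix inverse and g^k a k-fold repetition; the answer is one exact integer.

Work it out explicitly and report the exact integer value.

rho(a) = [[1, 6], [0, 1]]
... * rho(b^-1) = [[-3, 2], [4, -3]]  ->  [[21, -16], [4, -3]]
... * rho(a^-1) = [[1, -6], [0, 1]]  ->  [[21, -142], [4, -27]]
... * rho(b^-1) = [[-3, 2], [4, -3]]  ->  [[-631, 468], [-120, 89]]
... * rho(b^-1) = [[-3, 2], [4, -3]]  ->  [[3765, -2666], [716, -507]]
... * rho(a^-1) = [[1, -6], [0, 1]]  ->  [[3765, -25256], [716, -4803]]
... * rho(b) = [[-3, -2], [-4, -3]]  ->  [[89729, 68238], [17064, 12977]]
... * rho(a) = [[1, 6], [0, 1]]  ->  [[89729, 606612], [17064, 115361]]
... * rho(b^-1) = [[-3, 2], [4, -3]]  ->  [[2157261, -1640378], [410252, -311955]]
... * rho(b^-1) = [[-3, 2], [4, -3]]  ->  [[-13033295, 9235656], [-2478576, 1756369]]
... * rho(a^-1) = [[1, -6], [0, 1]]  ->  [[-13033295, 87435426], [-2478576, 16627825]]
... * rho(b) = [[-3, -2], [-4, -3]]  ->  [[-310641819, -236239688], [-59075572, -44926323]]
... * rho(a^-1) = [[1, -6], [0, 1]]  ->  [[-310641819, 1627611226], [-59075572, 309527109]]
... * rho(b^-1) = [[-3, 2], [4, -3]]  ->  [[7442370361, -5504117316], [1415335152, -1046732471]]
tr = 7442370361 + -1046732471 = 6395637890

6395637890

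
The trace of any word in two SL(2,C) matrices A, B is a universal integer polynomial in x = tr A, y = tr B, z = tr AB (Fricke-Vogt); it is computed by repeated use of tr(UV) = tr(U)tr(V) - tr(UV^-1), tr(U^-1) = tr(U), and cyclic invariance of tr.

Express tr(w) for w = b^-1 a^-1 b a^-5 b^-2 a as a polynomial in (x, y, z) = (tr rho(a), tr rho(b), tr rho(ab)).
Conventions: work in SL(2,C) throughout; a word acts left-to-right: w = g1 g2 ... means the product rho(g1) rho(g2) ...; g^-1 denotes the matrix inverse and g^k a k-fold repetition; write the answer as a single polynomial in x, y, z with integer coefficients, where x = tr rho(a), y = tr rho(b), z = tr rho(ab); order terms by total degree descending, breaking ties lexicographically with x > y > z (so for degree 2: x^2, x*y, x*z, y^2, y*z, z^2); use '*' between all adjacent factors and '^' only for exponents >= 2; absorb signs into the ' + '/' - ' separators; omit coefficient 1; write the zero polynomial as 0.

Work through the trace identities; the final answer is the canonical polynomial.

x^6*y^3*z - x^7*y^2 - x^5*y^4 - 2*x^5*y^2*z^2 + x^6*y*z - 2*x^4*y^3*z + x^4*y*z^3 + 7*x^5*y^2 + 3*x^3*y^4 + 6*x^3*y^2*z^2 - 7*x^4*y*z - 2*x^2*y^3*z - 3*x^2*y*z^3 - 13*x^3*y^2 + x^3*z^2 - x*y^4 - 2*x*y^2*z^2 + 12*x^2*y*z + y^3*z + y*z^3 - x^3 + 4*x*y^2 - 2*x*z^2 - 3*y*z + 3*x

reduce: tr(a^-1) = tr(a) = x
tr(a^-2) = tr(a^-1) tr(a) - tr(1)  (eliminate a^-1) = x^2 - 2
tr(a^-3) = tr(a^-2) tr(a) - tr(a^-1)  (eliminate a^-1) = x^3 - 3*x
so tr(a^-4) = tr(a^-3) tr(a) - tr(a^-2)  (eliminate a^-1) = x^4 - 4*x^2 + 2
tr(b^2) = tr(b) tr(b) - tr(1)  (reduce the b square) = y^2 - 2
so tr(b^2 a) = tr(b) tr(a b) - tr(a)  (reduce the b square) = y*z - x
so tr(b^2 a^-1) = tr(b^2) tr(a) - tr(b^2 a)  (eliminate a^-1) = x*y^2 - y*z - x
tr(b a b^2) = tr(b) tr(b a b) - tr(b a)  (reduce the b square) = y^2*z - x*y - z
reduce: tr(a b a b) = tr(b a) tr(b a) - tr(1)  (split on b) = z^2 - 2
tr(a b a) = tr(a) tr(b a) - tr(b)  (reduce the a square) = x*z - y
so tr(b a b^2 a) = tr(b) tr(a b a b) - tr(a b a)  (reduce the b square) = y*z^2 - x*z - y
tr(b a b^2 a^-1) = tr(b a b^2) tr(a) - tr(b a b^2 a)  (eliminate a^-1) = x*y^2*z - x^2*y - y*z^2 + y
reduce: tr(a b^2 a^-2 b) = tr(b a b^2 a^-1) tr(a) - tr(b a b^2)  (eliminate a^-1) = x^2*y^2*z - x^3*y - x*y*z^2 - y^2*z + 2*x*y + z
tr(b a^-2 b^-1 a b) = tr(a b^2 a^-2) tr(b) - tr(a b^2 a^-2 b)  (eliminate b^-1) = -x^2*y^2*z + x^3*y + x*y^3 + x*y*z^2 - 3*x*y - z
tr(b a b a b a) = tr(a b a b) tr(a b) - tr(b a)  (split on a) = z^3 - 3*z
tr(a b a b a^-1 b) = tr(b a b a b) tr(a) - tr(b a b a b a)  (eliminate a^-1) = x*y*z^2 - x^2*z - z^3 - x*y + 3*z
reduce: tr(a^-1 b^-1 a b a b) = tr(a b a b a^-1) tr(b) - tr(a b a b a^-1 b)  (eliminate b^-1) = -x*y*z^2 + x^2*z + y^2*z + z^3 - 3*z
so tr(b a^-2 b^-1 a b a) = tr(a^-1 b^-1 a b a b) tr(a) - tr(a^-1 b^-1 a b a b a)  (eliminate a^-1) = -x^2*y*z^2 + x^3*z + x*y^2*z + x*z^3 - 4*x*z + y
reduce: tr(a^-2 b^-1 a b a^-1 b) = tr(b a^-2 b^-1 a b) tr(a) - tr(b a^-2 b^-1 a b a)  (eliminate a^-1) = -x^3*y^2*z + x^4*y + x^2*y^3 + 2*x^2*y*z^2 - x^3*z - x*y^2*z - x*z^3 - 3*x^2*y + 3*x*z - y
tr(b a^2 b) = tr(a) tr(b^2 a) - tr(b^2)  (reduce the a square) = x*y*z - x^2 - y^2 + 2
reduce: tr(b a^2 b a) = tr(a) tr(b a b a) - tr(b a b)  (reduce the a square) = x*z^2 - y*z - x
tr(a b a^-1 b a) = tr(b a^2 b) tr(a) - tr(b a^2 b a)  (eliminate a^-1) = x^2*y*z - x^3 - x*y^2 - x*z^2 + y*z + 3*x
reduce: tr(b^-1 a b a^-1 b a) = tr(a b a^-1 b a) tr(b) - tr(a b a^-1 b a b)  (eliminate b^-1) = x^2*y^2*z - x^3*y - x*y^3 - 2*x*y*z^2 + x^2*z + y^2*z + z^3 + 4*x*y - 3*z
tr(a^-1 b^-1 a b a^-1 b) = tr(b^-1 a b a^-1 b) tr(a) - tr(b^-1 a b a^-1 b a)  (eliminate a^-1) = -x^2*y^2*z + x^3*y + x*y^3 + 2*x*y*z^2 - x^2*z - y^2*z - z^3 - 3*x*y + 3*z
tr(b^-1 a b a^-1 b a^-3) = tr(a^-2 b^-1 a b a^-1 b) tr(a) - tr(a^-2 b^-1 a b a^-1 b a)  (eliminate a^-1) = -x^4*y^2*z + x^5*y + x^3*y^3 + 2*x^3*y*z^2 - x^4*z - x^2*z^3 - 4*x^3*y - x*y^3 - 2*x*y*z^2 + 4*x^2*z + y^2*z + z^3 + 2*x*y - 3*z
tr(a^-1 b a^-4 b^-1 a b) = tr(b^-1 a b a^-1 b a^-3) tr(a) - tr(b^-1 a b a^-1 b a^-2)  (eliminate a^-1) = -x^5*y^2*z + x^6*y + x^4*y^3 + 2*x^4*y*z^2 - x^5*z + x^3*y^2*z - x^3*z^3 - 5*x^4*y - 2*x^2*y^3 - 4*x^2*y*z^2 + 5*x^3*z + 2*x*y^2*z + 2*x*z^3 + 5*x^2*y - 6*x*z + y
tr(a^-4 b^-1 a b^-1 a^-1 b) = tr(a^-1 b a^-4 b^-1 a) tr(b) - tr(a^-1 b a^-4 b^-1 a b)  (eliminate b^-1) = x^5*y^2*z - x^6*y - x^4*y^3 - 2*x^4*y*z^2 + x^5*z - x^3*y^2*z + x^3*z^3 + 6*x^4*y + 2*x^2*y^3 + 4*x^2*y*z^2 - 5*x^3*z - 2*x*y^2*z - 2*x*z^3 - 9*x^2*y + 6*x*z + y
so tr(a^-2 b^-1 a b^-1 a^-1 b) = tr(a^-1 b^-1 a b^-1 a^-1 b) tr(a) - tr(a^-1 b^-1 a b^-1 a^-1 b a)  (eliminate a^-1) = x^3*y^2*z - x^4*y - x^2*y^3 - 2*x^2*y*z^2 + x^3*z + x*y^2*z + x*z^3 + 4*x^2*y - 3*x*z - y
so tr(a^-3 b^-1 a b^-1 a^-1 b) = tr(a^-2 b^-1 a b^-1 a^-1 b) tr(a) - tr(a^-2 b^-1 a b^-1 a^-1 b a)  (eliminate a^-1) = x^4*y^2*z - x^5*y - x^3*y^3 - 2*x^3*y*z^2 + x^4*z + x^2*z^3 + 5*x^3*y + x*y^3 + 2*x*y*z^2 - 4*x^2*z - y^2*z - z^3 - 5*x*y + 3*z
tr(b^-1 a b^-1 a^-1 b a^-5) = tr(a^-4 b^-1 a b^-1 a^-1 b) tr(a) - tr(a^-4 b^-1 a b^-1 a^-1 b a)  (eliminate a^-1) = x^6*y^2*z - x^7*y - x^5*y^3 - 2*x^5*y*z^2 + x^6*z - 2*x^4*y^2*z + x^4*z^3 + 7*x^5*y + 3*x^3*y^3 + 6*x^3*y*z^2 - 6*x^4*z - 2*x^2*y^2*z - 3*x^2*z^3 - 14*x^3*y - x*y^3 - 2*x*y*z^2 + 10*x^2*z + y^2*z + z^3 + 6*x*y - 3*z
so tr(b a^-1) = tr(b) tr(a) - tr(b a)  (eliminate a^-1) = x*y - z
tr(a^-2 b) = tr(b a^-1) tr(a) - tr(b)  (eliminate a^-1) = x^2*y - x*z - y
so tr(a^-1 b a^-2) = tr(a^-2 b) tr(a) - tr(a^-2 b a)  (eliminate a^-1) = x^3*y - x^2*z - 2*x*y + z
tr(b a^-2 b) = tr(a^-1 b^2) tr(a) - tr(a^-1 b^2 a)  (eliminate a^-1) = x^2*y^2 - x*y*z - x^2 - y^2 + 2
tr(b a b a^-1) = tr(b a b) tr(a) - tr(b a b a)  (eliminate a^-1) = x*y*z - x^2 - z^2 + 2
tr(b a^-2 b a) = tr(b a b a^-1) tr(a) - tr(b a b)  (eliminate a^-1) = x^2*y*z - x^3 - x*z^2 - y*z + 3*x
tr(a^-1 b a^-2 b) = tr(b a^-2 b) tr(a) - tr(b a^-2 b a)  (eliminate a^-1) = x^3*y^2 - 2*x^2*y*z - x*y^2 + x*z^2 + y*z - x
so tr(a^-2 b^-1 a^-1 b) = tr(a^-1 b a^-2) tr(b) - tr(a^-1 b a^-2 b)  (eliminate b^-1) = x^2*y*z - x*y^2 - x*z^2 + x
tr(a^-1 b a^-1 b) = tr(b a^-1 b) tr(a) - tr(b a^-1 b a)  (eliminate a^-1) = x^2*y^2 - 2*x*y*z + z^2 - 2
tr(a^-1 b^-1 a^-1 b) = tr(a^-1 b a^-1) tr(b) - tr(a^-1 b a^-1 b)  (eliminate b^-1) = x*y*z - y^2 - z^2 + 2
reduce: tr(a^-2 b^-1 a^-1 b a^-1) = tr(a^-2 b^-1 a^-1 b) tr(a) - tr(a^-2 b^-1 a^-1 b a)  (eliminate a^-1) = x^3*y*z - x^2*y^2 - x^2*z^2 - x*y*z + x^2 + y^2 + z^2 - 2
tr(b^-1 a^-1 b a^-4) = tr(a^-2 b^-1 a^-1 b a^-1) tr(a) - tr(a^-2 b^-1 a^-1 b)  (eliminate a^-1) = x^4*y*z - x^3*y^2 - x^3*z^2 - 2*x^2*y*z + x^3 + 2*x*y^2 + 2*x*z^2 - 3*x
so tr(b^-1 a^-1 b a^-5 b^-2 a) = tr(b^-1 a b^-1 a^-1 b a^-5) tr(b) - tr(b^-1 a b^-1 a^-1 b a^-5 b)  (eliminate b^-1) = x^6*y^3*z - x^7*y^2 - x^5*y^4 - 2*x^5*y^2*z^2 + x^6*y*z - 2*x^4*y^3*z + x^4*y*z^3 + 7*x^5*y^2 + 3*x^3*y^4 + 6*x^3*y^2*z^2 - 7*x^4*y*z - 2*x^2*y^3*z - 3*x^2*y*z^3 - 13*x^3*y^2 + x^3*z^2 - x*y^4 - 2*x*y^2*z^2 + 12*x^2*y*z + y^3*z + y*z^3 - x^3 + 4*x*y^2 - 2*x*z^2 - 3*y*z + 3*x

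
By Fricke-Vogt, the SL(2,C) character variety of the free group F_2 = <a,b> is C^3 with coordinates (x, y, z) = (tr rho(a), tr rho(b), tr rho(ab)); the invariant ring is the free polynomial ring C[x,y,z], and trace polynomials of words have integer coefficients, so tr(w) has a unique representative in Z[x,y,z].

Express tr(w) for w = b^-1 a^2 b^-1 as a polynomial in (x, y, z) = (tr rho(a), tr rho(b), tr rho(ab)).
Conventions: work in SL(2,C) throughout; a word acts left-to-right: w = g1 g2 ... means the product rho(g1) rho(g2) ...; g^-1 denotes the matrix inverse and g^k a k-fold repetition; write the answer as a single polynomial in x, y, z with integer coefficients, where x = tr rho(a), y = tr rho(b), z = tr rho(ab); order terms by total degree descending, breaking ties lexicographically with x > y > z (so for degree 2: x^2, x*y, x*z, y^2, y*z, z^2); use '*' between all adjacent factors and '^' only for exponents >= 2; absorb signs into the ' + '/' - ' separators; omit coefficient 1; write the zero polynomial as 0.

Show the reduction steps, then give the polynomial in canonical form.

and trace(a^2) = trace(a)*trace(a) - trace(1)  (reduce the a square) = x^2 - 2
trace(a^2 b) = trace(a)*trace(b a) - trace(b)  (reduce the a square) = x*z - y
trace(b^-1 a^2) = trace(a^2)*trace(b) - trace(a^2 b)  (eliminate b^-1) = x^2*y - x*z - y
next, trace(b^-1 a^2 b^-1) = trace(b^-1 a^2)*trace(b) - trace(b^-1 a^2 b)  (eliminate b^-1) = x^2*y^2 - x*y*z - x^2 - y^2 + 2

x^2*y^2 - x*y*z - x^2 - y^2 + 2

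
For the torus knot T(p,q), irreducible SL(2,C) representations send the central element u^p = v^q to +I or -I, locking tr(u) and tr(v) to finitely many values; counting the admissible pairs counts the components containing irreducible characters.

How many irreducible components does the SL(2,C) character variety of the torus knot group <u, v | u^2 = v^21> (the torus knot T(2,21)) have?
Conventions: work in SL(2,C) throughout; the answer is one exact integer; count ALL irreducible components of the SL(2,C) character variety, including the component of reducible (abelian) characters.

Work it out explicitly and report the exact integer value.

Gamma = < u, v | u^2 = v^21 > (torus knot T(2,21)); the central element u^2 = v^21 acts as +I or -I in any irreducible SL(2,C) representation.
So on each irreducible component the traces are pinned: tr(u) = 2*cos(pi*alpha/2) with 1 <= alpha <= 1, tr(v) = 2*cos(pi*beta/21) with 1 <= beta <= 20.
The two central values (-1)^alpha I and (-1)^beta I must be the same matrix, so alpha and beta share a parity.
count pairs: odd alpha (1 choices) x odd beta (10), plus even alpha (0) x even beta (10): 1*10 + 0*10 = 10.
components with irreducible characters: 10; plus the single component of reducible (abelian) characters: total 11.

11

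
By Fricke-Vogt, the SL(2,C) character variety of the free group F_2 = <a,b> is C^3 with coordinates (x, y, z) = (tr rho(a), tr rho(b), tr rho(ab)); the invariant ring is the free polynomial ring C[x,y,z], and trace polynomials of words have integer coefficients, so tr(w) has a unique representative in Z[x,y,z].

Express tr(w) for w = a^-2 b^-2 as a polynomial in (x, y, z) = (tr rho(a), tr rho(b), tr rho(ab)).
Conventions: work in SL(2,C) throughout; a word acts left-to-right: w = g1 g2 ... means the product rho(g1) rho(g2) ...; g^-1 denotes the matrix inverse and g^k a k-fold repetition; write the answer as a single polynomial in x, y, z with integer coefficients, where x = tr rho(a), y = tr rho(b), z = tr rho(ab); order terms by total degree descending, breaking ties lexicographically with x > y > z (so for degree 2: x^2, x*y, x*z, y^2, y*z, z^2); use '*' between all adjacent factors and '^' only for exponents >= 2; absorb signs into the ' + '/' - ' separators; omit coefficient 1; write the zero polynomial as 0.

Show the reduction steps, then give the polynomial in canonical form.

use: tr(a^-1) = tr(a) = x
apply: tr(a^-1 b) = tr(b)*tr(a) - tr(b a)   [inverse elimination on a] = x*y - z
apply: tr(a^-1 b^-1) = tr(a^-1)*tr(b) - tr(a^-1 b)   [inverse elimination on b] = z
use: tr(b^-2 a^-1) = tr(a^-1 b^-1)*tr(b) - tr(a^-1)   [inverse elimination on b] = y*z - x
tr(b^-2) = tr(b^-1)*tr(b) - tr(1)   [inverse elimination on b] = y^2 - 2
tr(a^-2 b^-2) = tr(b^-2 a^-1)*tr(a) - tr(b^-2)   [inverse elimination on a] = x*y*z - x^2 - y^2 + 2

x*y*z - x^2 - y^2 + 2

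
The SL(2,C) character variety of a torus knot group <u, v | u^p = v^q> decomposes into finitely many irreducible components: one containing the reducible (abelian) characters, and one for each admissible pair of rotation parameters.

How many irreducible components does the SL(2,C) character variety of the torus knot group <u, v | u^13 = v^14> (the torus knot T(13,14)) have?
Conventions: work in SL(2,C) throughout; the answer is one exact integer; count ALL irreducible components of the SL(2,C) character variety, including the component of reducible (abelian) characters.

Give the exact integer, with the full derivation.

For T(13,14): irreducibility forces the central element u^13 = v^14 to one of +I, -I.
This locks tr(u) to 2*cos(pi*alpha/13), alpha in 1..12, and tr(v) to 2*cos(pi*beta/14), beta in 1..13, on each component of irreducible characters.
Consistency of u^13 = (-1)^alpha I with v^14 = (-1)^beta I forces alpha = beta (mod 2).
Enumerate parity-matched pairs: 6*7 odd-odd plus 6*6 even-even gives 78.
components with irreducible characters: 78; plus the single component of reducible (abelian) characters: total 79.

79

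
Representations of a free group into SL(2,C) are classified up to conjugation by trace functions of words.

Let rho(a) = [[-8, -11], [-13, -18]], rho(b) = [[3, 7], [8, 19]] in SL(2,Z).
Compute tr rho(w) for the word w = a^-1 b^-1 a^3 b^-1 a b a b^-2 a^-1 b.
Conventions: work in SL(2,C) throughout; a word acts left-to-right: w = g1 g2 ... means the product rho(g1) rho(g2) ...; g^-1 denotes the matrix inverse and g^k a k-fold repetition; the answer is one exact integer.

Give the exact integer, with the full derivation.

rho(a^-1) = [[-18, 11], [13, -8]]
... * rho(b^-1) = [[19, -7], [-8, 3]]  ->  [[-430, 159], [311, -115]]
... * rho(a) = [[-8, -11], [-13, -18]]  ->  [[1373, 1868], [-993, -1351]]
... * rho(a) = [[-8, -11], [-13, -18]]  ->  [[-35268, -48727], [25507, 35241]]
... * rho(a) = [[-8, -11], [-13, -18]]  ->  [[915595, 1265034], [-662189, -914915]]
... * rho(b^-1) = [[19, -7], [-8, 3]]  ->  [[7276033, -2614063], [-5262271, 1890578]]
... * rho(a) = [[-8, -11], [-13, -18]]  ->  [[-24225445, -32983229], [17520654, 23854577]]
... * rho(b) = [[3, 7], [8, 19]]  ->  [[-336542167, -796259466], [243398578, 575881541]]
... * rho(a) = [[-8, -11], [-13, -18]]  ->  [[13043710394, 18034634225], [-9433648657, -13043252096]]
... * rho(b^-1) = [[19, -7], [-8, 3]]  ->  [[103553423686, -37202070083], [-74893307715, 26905784311]]
... * rho(b^-1) = [[19, -7], [-8, 3]]  ->  [[2265131610698, -836480176051], [-1638219121073, 604970506938]]
... * rho(a^-1) = [[-18, 11], [13, -8]]  ->  [[-51646611281227, 31608289126086], [37352560769508, -22860174387307]]
... * rho(b) = [[3, 7], [8, 19]]  ->  [[97926479165007, 239031214427045], [-70823712789932, -172875387972277]]
tr = 97926479165007 + -172875387972277 = -74948908807270

-74948908807270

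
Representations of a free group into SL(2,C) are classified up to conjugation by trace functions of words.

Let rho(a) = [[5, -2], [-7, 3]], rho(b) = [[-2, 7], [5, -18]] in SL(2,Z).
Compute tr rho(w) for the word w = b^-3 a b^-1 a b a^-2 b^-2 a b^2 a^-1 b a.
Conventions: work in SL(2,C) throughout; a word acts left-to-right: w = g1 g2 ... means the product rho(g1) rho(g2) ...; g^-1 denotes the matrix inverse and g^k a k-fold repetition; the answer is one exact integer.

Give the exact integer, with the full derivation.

-28931569684508612

rho(b^-1) = [[-18, -7], [-5, -2]]
... * rho(b^-1) = [[-18, -7], [-5, -2]]  ->  [[359, 140], [100, 39]]
... * rho(b^-1) = [[-18, -7], [-5, -2]]  ->  [[-7162, -2793], [-1995, -778]]
... * rho(a) = [[5, -2], [-7, 3]]  ->  [[-16259, 5945], [-4529, 1656]]
... * rho(b^-1) = [[-18, -7], [-5, -2]]  ->  [[262937, 101923], [73242, 28391]]
... * rho(a) = [[5, -2], [-7, 3]]  ->  [[601224, -220105], [167473, -61311]]
... * rho(b) = [[-2, 7], [5, -18]]  ->  [[-2302973, 8170458], [-641501, 2275909]]
... * rho(a^-1) = [[3, 2], [7, 5]]  ->  [[50284287, 36246344], [14006860, 10096543]]
... * rho(a^-1) = [[3, 2], [7, 5]]  ->  [[404577269, 281800294], [112696381, 78496435]]
... * rho(b^-1) = [[-18, -7], [-5, -2]]  ->  [[-8691392312, -3395641471], [-2421017033, -945867537]]
... * rho(b^-1) = [[-18, -7], [-5, -2]]  ->  [[173423268971, 67631029126], [48307644279, 18838854305]]
... * rho(a) = [[5, -2], [-7, 3]]  ->  [[393699140973, -143953450564], [109666241260, -40098725643]]
... * rho(b) = [[-2, 7], [5, -18]]  ->  [[-1507165534766, 5347056096963], [-419826110735, 1489440750394]]
... * rho(b) = [[-2, 7], [5, -18]]  ->  [[29749611554347, -106797168488696], [8286855973440, -29748716282237]]
... * rho(a^-1) = [[3, 2], [7, 5]]  ->  [[-658331344757831, -474486619334786], [-183380446055339, -132169869464305]]
... * rho(b) = [[-2, 7], [5, -18]]  ->  [[-1055770407158268, 3932439734721331], [-294088455210847, 1095394527970117]]
... * rho(a) = [[5, -2], [-7, 3]]  ->  [[-32805930178840657, 13908860018480529], [-9138203971845054, 3874360494332045]]
tr = -32805930178840657 + 3874360494332045 = -28931569684508612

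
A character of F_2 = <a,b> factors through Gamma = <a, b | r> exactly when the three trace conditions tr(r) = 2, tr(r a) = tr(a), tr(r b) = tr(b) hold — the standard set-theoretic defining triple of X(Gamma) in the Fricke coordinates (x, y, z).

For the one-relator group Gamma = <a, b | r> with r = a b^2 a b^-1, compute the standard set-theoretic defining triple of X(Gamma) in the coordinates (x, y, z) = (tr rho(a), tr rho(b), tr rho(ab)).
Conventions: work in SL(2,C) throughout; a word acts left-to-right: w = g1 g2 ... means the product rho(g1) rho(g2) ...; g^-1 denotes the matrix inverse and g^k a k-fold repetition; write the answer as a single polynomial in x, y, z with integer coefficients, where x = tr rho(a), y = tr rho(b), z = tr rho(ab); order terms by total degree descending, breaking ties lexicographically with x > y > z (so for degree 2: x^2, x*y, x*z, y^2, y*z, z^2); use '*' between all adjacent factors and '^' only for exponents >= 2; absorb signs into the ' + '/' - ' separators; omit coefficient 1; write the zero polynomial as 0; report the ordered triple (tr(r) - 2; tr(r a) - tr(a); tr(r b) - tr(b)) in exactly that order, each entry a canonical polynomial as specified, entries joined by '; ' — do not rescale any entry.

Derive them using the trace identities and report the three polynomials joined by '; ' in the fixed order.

x*y^2*z - x^2*y - y^3 - y*z^2 + x*z + 3*y - 2; x^2*y^2*z - x^3*y - x*y^3 - x*y*z^2 + x^2*z + 3*x*y - x - z; x*y*z - x^2 - y^2 - y + 2

trace(a^2 b) = trace(a)*trace(b a) - trace(b) = x*z - y
trace(a^2) = trace(a)*trace(a) - trace(1) = x^2 - 2
trace(a b^2 a) = trace(b)*trace(a^2 b) - trace(a^2) = x*y*z - x^2 - y^2 + 2
trace(a b a b) = trace(a b)*trace(a b) - trace(1)   [split at repeated a] = z^2 - 2
trace(a b^2 a b) = trace(b)*trace(a b a b) - trace(a b a) = y*z^2 - x*z - y
trace(a b^2 a b^-1) = trace(a b^2 a)*trace(b) - trace(a b^2 a b) = x*y^2*z - x^2*y - y^3 - y*z^2 + x*z + 3*y
trace(a^3 b) = trace(a)*trace(a b a) - trace(a b) = x^2*z - x*y - z
trace(a^3) = trace(a)*trace(a^2) - trace(a) = x^3 - 3*x
trace(a^2 b^2 a) = trace(b)*trace(a^3 b) - trace(a^3) = x^2*y*z - x^3 - x*y^2 - y*z + 3*x
trace(b a b) = trace(b)*trace(a b) - trace(a) = y*z - x
trace(b^2 a b) = trace(b)*trace(b a b) - trace(b a) = y^2*z - x*y - z
trace(a^2 b^2 a b) = trace(a)*trace(b^2 a b a) - trace(b^2 a b) = x*y*z^2 - x^2*z - y^2*z + z
trace(a b^2 a b^-1 a) = trace(a^2 b^2 a)*trace(b) - trace(a^2 b^2 a b) = x^2*y^2*z - x^3*y - x*y^3 - x*y*z^2 + x^2*z + 3*x*y - z
assemble the triple (trace(r) - 2; trace(r a) - x; trace(r b) - y)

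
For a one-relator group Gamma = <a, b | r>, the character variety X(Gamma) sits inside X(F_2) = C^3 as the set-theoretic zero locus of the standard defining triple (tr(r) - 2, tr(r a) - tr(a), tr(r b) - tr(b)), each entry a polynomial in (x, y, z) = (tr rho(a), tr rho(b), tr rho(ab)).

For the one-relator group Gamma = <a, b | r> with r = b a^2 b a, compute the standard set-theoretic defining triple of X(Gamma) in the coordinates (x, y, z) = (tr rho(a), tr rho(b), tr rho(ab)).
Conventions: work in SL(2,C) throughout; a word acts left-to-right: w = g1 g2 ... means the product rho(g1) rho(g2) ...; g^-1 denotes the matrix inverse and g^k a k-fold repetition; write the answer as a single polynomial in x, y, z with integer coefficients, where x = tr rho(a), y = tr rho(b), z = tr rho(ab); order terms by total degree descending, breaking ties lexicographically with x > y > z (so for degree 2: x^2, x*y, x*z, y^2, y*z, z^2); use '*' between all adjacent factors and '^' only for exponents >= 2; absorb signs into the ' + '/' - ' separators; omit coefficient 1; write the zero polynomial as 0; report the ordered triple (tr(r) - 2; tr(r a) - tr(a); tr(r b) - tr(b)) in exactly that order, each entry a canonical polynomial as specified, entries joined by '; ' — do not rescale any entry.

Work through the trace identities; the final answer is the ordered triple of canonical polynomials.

x*z^2 - y*z - x - 2; x^2*z^2 - 2*x*y*z + y^2 - x - 2; x*y*z^2 - x^2*z - y^2*z - y + z

trace(b a b a) = trace(b a) trace(b a) - trace(1)   [split at a repeated b] = z^2 - 2
use: trace(b a b) = trace(b) trace(a b) - trace(a)   [square of b] = y*z - x
apply: trace(b a^2 b a) = trace(a) trace(b a b a) - trace(b a b)   [square of a] = x*z^2 - y*z - x
apply: trace(a^2 b) = trace(a) trace(b a) - trace(b)   [square of a] = x*z - y
trace(a^2) = trace(a) trace(a) - trace(1)   [square of a] = x^2 - 2
trace(b a^2 b) = trace(b) trace(a^2 b) - trace(a^2)   [square of b] = x*y*z - x^2 - y^2 + 2
trace(b a^2 b a^2) = trace(a) trace(b a^2 b a) - trace(b a^2 b)   [square of a] = x^2*z^2 - 2*x*y*z + y^2 - 2
use: trace(b a b^2 a) = trace(b) trace(a b a b) - trace(a b a) = y*z^2 - x*z - y
apply: trace(b a b^2) = trace(b) trace(a b^2) - trace(a b) = y^2*z - x*y - z
trace(b a^2 b a b) = trace(a) trace(b a b^2 a) - trace(b a b^2) = x*y*z^2 - x^2*z - y^2*z + z
assemble the triple (trace(r) - 2; trace(r a) - x; trace(r b) - y)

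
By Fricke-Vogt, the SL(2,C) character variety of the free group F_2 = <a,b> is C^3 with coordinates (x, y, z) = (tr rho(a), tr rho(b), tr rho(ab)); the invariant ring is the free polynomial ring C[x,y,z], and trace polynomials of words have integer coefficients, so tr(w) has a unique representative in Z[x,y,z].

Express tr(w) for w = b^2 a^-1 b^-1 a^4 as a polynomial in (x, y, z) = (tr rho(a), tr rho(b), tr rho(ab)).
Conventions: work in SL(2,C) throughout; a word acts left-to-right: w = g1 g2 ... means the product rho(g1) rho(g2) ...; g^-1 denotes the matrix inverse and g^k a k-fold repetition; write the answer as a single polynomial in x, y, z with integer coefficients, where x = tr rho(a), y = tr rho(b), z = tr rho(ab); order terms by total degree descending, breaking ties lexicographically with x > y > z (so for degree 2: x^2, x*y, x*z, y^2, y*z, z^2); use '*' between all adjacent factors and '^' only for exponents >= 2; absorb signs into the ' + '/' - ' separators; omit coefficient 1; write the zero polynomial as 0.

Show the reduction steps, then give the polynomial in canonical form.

-x^4*y^2*z + x^5*y + x^3*y^3 + x^3*y*z^2 + 2*x^2*y^2*z - 6*x^3*y - 2*x*y^3 - 2*x*y*z^2 + x^2*z + 7*x*y - z

tr(b^2 a) = tr(b)*tr(a b) - tr(a)   [square of b] = y*z - x
tr(b^2) = tr(b)*tr(b) - tr(1)   [square of b] = y^2 - 2
tr(b^2 a^2) = tr(a)*tr(b^2 a) - tr(b^2)   [square of a] = x*y*z - x^2 - y^2 + 2
tr(a^3 b^2) = tr(a)*tr(b^2 a^2) - tr(b^2 a)   [square of a] = x^2*y*z - x^3 - x*y^2 - y*z + 3*x
tr(b^3 a) = tr(b)*tr(a b^2) - tr(a b)   [square of b] = y^2*z - x*y - z
tr(b^3) = tr(b)*tr(b^2) - tr(b)   [square of b] = y^3 - 3*y
tr(a b^3 a) = tr(a)*tr(b^3 a) - tr(b^3)   [square of a] = x*y^2*z - x^2*y - y^3 - x*z + 3*y
tr(b^3 a^3) = tr(a)*tr(a b^3 a) - tr(a b^3)   [square of a] = x^2*y^2*z - x^3*y - x*y^3 - x^2*z - y^2*z + 4*x*y + z
tr(b a^4 b^2) = tr(a)*tr(b^3 a^3) - tr(b^3 a^2)   [square of a] = x^3*y^2*z - x^4*y - x^2*y^3 - x^3*z - 2*x*y^2*z + 5*x^2*y + y^3 + 2*x*z - 3*y
tr(b a b a) = tr(b a)*tr(b a) - tr(1)   [split at a repeated b] = z^2 - 2
tr(a b a^2 b) = tr(a)*tr(b a b a) - tr(b a b)   [square of a] = x*z^2 - y*z - x
tr(a b a) = tr(a)*tr(b a) - tr(b)   [square of a] = x*z - y
tr(a b a^2) = tr(a)*tr(a b a) - tr(a b)   [square of a] = x^2*z - x*y - z
tr(a b^2 a b a) = tr(b)*tr(a b a^2 b) - tr(a b a^2)   [square of b] = x*y*z^2 - x^2*z - y^2*z + z
tr(a b^2 a b) = tr(b)*tr(a b a b) - tr(a b a)   [square of b] = y*z^2 - x*z - y
tr(a b^2 a b a^2) = tr(a)*tr(a b^2 a b a) - tr(a b^2 a b)   [square of a] = x^2*y*z^2 - x^3*z - x*y^2*z - y*z^2 + 2*x*z + y
tr(b a^4 b^2 a) = tr(a)*tr(a b^2 a b a^2) - tr(a b^2 a b a)   [square of a] = x^3*y*z^2 - x^4*z - x^2*y^2*z - 2*x*y*z^2 + 3*x^2*z + y^2*z + x*y - z
tr(a^4 b^2 a^-1 b) = tr(b a^4 b^2)*tr(a) - tr(b a^4 b^2 a)   [inverse elimination on a] = x^4*y^2*z - x^5*y - x^3*y^3 - x^3*y*z^2 - x^2*y^2*z + 5*x^3*y + x*y^3 + 2*x*y*z^2 - x^2*z - y^2*z - 4*x*y + z
tr(b^2 a^-1 b^-1 a^4) = tr(a^4 b^2 a^-1)*tr(b) - tr(a^4 b^2 a^-1 b)   [inverse elimination on b] = -x^4*y^2*z + x^5*y + x^3*y^3 + x^3*y*z^2 + 2*x^2*y^2*z - 6*x^3*y - 2*x*y^3 - 2*x*y*z^2 + x^2*z + 7*x*y - z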